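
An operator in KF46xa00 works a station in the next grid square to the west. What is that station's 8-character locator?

Longitude extended square 0; −1 → -1, wraps to 9, carry into subsquare.
Longitude subsquare x = 23; −1 → 22 = w.
The latitude characters are unchanged.

KF46wa90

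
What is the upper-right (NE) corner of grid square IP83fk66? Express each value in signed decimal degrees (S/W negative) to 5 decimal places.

Field I=8, P=15: +8·20° lon, +15·10° lat → SW at lon -20°, lat 60°.
Square 8, 3: +8·2° lon, +3·1° lat → SW at lon -4°, lat 63°.
Subsquare f=5, k=10: +5·0.0833333° lon, +10·0.0416667° lat → SW at lon -3.58333°, lat 63.4167°.
Extended square 6, 6: +6·0.00833333° lon, +6·0.00416667° lat → SW at lon -3.53333°, lat 63.4417°.
Cell spans 0.00833333° lon × 0.00416667° lat. NE corner is SW corner plus one full cell.
latitude 63.44583, longitude -3.52500.

63.44583, -3.52500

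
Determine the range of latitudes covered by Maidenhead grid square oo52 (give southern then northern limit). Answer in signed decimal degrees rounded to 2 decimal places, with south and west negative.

Field O=14, O=14: +14·20° lon, +14·10° lat → SW at lon 100°, lat 50°.
Square 5, 2: +5·2° lon, +2·1° lat → SW at lon 110°, lat 52°.
Cell spans 2° lon × 1° lat.
south 52.00, north 53.00.

52.00, 53.00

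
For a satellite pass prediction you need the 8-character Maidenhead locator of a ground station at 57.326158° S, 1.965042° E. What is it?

JD02xq51

Offset from 180°W / 90°S: lon 181.96504°, lat 32.67384°.
Field: 181.96504/20 → 9 → J, 32.67384/10 → 3 → D; chars JD.
Square: 1.96504/2 → 0, 2.67384/1 → 2; chars 02.
Subsquare: 1.96504/0.0833333 → 23 → x, 0.67384/0.0416667 → 16 → q; chars xq.
Extended square: 0.04838/0.00833333 → 5, 0.00718/0.00416667 → 1; chars 51.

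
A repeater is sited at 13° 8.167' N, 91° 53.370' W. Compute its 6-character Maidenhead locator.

Offset from 180°W / 90°S: lon 88.1105°, lat 103.1361°.
Field: 88.1105/20 → 4 → E, 103.1361/10 → 10 → K; chars EK.
Square: 8.1105/2 → 4, 3.1361/1 → 3; chars 43.
Subsquare: 0.1105/0.0833333 → 1 → b, 0.1361/0.0416667 → 3 → d; chars bd.

EK43bd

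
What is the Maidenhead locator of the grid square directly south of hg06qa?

HG05qx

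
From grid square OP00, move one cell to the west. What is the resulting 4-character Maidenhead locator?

Longitude square 0; −1 → -1, wraps to 9, carry into field.
Longitude field O = 14; −1 → 13 = N.
The latitude characters are unchanged.

NP90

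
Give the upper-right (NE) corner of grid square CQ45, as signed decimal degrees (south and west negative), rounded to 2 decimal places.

Field C=2, Q=16: +2·20° lon, +16·10° lat → SW at lon -140°, lat 70°.
Square 4, 5: +4·2° lon, +5·1° lat → SW at lon -132°, lat 75°.
Cell spans 2° lon × 1° lat. NE corner is SW corner plus one full cell.
latitude 76.00, longitude -130.00.

76.00, -130.00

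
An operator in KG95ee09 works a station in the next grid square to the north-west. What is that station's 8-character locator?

Longitude extended square 0; −1 → -1, wraps to 9, carry into subsquare.
Longitude subsquare e = 4; −1 → 3 = d.
Latitude extended square 9; +1 → 10, wraps to 0, carry into subsquare.
Latitude subsquare e = 4; +1 → 5 = f.

KG95df90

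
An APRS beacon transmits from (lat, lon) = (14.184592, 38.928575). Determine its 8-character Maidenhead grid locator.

Offset from 180°W / 90°S: lon 218.92857°, lat 104.18459°.
Field: lon ⌊218.92857/20⌋ = 10 → K; lat ⌊104.18459/10⌋ = 10 → K.
Square: lon ⌊18.92857/2⌋ = 9; lat ⌊4.18459/1⌋ = 4.
Subsquare: lon ⌊0.92857/0.0833333⌋ = 11 → l; lat ⌊0.18459/0.0416667⌋ = 4 → e.
Extended square: lon ⌊0.01191/0.00833333⌋ = 1; lat ⌊0.01793/0.00416667⌋ = 4.

KK94le14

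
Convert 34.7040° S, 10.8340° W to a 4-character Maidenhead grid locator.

Add 180° to longitude and 90° to latitude: 169.17, 55.30.
Field: 169.17/20 → 8 → I, 55.30/10 → 5 → F; chars IF.
Square: 9.17/2 → 4, 5.30/1 → 5; chars 45.

IF45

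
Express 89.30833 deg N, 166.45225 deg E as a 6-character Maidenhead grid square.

RR39fh

Shift to the Maidenhead origin (180°W, 90°S): lon 346.4522, lat 179.3083.
Field: 346.4522/20 → 17 → R, 179.3083/10 → 17 → R; chars RR.
Square: 6.4522/2 → 3, 9.3083/1 → 9; chars 39.
Subsquare: 0.4522/0.0833333 → 5 → f, 0.3083/0.0416667 → 7 → h; chars fh.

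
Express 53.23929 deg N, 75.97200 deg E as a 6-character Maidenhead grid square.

MO73xf

Shift to the Maidenhead origin (180°W, 90°S): lon 255.9720, lat 143.2393.
Field: 255.9720/20 → 12 → M, 143.2393/10 → 14 → O; chars MO.
Square: 15.9720/2 → 7, 3.2393/1 → 3; chars 73.
Subsquare: 1.9720/0.0833333 → 23 → x, 0.2393/0.0416667 → 5 → f; chars xf.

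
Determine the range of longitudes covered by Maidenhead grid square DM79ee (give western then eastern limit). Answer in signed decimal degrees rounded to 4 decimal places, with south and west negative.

-105.6667, -105.5833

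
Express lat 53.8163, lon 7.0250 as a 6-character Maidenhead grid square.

Offset from 180°W / 90°S: lon 187.0250°, lat 143.8163°.
Field: 187.0250/20 → 9 → J, 143.8163/10 → 14 → O; chars JO.
Square: 7.0250/2 → 3, 3.8163/1 → 3; chars 33.
Subsquare: 1.0250/0.0833333 → 12 → m, 0.8163/0.0416667 → 19 → t; chars mt.

JO33mt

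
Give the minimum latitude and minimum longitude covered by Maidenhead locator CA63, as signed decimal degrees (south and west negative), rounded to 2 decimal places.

Field C=2, A=0: +2·20° lon, +0·10° lat → SW at lon -140°, lat -90°.
Square 6, 3: +6·2° lon, +3·1° lat → SW at lon -128°, lat -87°.
latitude -87.00, longitude -128.00.

-87.00, -128.00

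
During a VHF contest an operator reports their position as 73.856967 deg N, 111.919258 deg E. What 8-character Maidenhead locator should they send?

OQ53xu05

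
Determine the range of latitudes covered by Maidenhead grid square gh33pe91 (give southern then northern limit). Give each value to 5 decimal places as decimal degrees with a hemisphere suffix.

16.82917° S, 16.82500° S

Field G=6, H=7: +6·20° lon, +7·10° lat → SW at lon -60°, lat -20°.
Square 3, 3: +3·2° lon, +3·1° lat → SW at lon -54°, lat -17°.
Subsquare p=15, e=4: +15·0.0833333° lon, +4·0.0416667° lat → SW at lon -52.75°, lat -16.8333°.
Extended square 9, 1: +9·0.00833333° lon, +1·0.00416667° lat → SW at lon -52.675°, lat -16.8292°.
Cell spans 0.00833333° lon × 0.00416667° lat.
south 16.82917° S, north 16.82500° S.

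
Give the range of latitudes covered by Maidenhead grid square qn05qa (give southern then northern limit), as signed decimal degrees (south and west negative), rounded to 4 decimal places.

45.0000, 45.0417

Field Q=16, N=13: +16·20° lon, +13·10° lat → SW at lon 140°, lat 40°.
Square 0, 5: +0·2° lon, +5·1° lat → SW at lon 140°, lat 45°.
Subsquare q=16, a=0: +16·0.0833333° lon, +0·0.0416667° lat → SW at lon 141.333°, lat 45°.
Cell spans 0.0833333° lon × 0.0416667° lat.
south 45.0000, north 45.0417.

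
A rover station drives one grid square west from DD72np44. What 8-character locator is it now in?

Longitude extended square 4; −1 → 3.
The latitude characters are unchanged.

DD72np34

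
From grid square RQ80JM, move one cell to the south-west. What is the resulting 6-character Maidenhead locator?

Longitude subsquare j = 9; −1 → 8 = i.
Latitude subsquare m = 12; −1 → 11 = l.

RQ80il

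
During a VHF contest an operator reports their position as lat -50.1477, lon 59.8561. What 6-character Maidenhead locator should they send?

LD99wu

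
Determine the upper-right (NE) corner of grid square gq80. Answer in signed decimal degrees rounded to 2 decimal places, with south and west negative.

Field G=6, Q=16: +6·20° lon, +16·10° lat → SW at lon -60°, lat 70°.
Square 8, 0: +8·2° lon, +0·1° lat → SW at lon -44°, lat 70°.
Cell spans 2° lon × 1° lat. NE corner is SW corner plus one full cell.
latitude 71.00, longitude -42.00.

71.00, -42.00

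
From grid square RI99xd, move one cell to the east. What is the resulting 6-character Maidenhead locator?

Longitude subsquare x = 23; +1 → 24, wraps to 0 = a, carry into square.
Longitude square 9; +1 → 10, wraps to 0, carry into field.
Longitude field R = 17; +1 → 18, wraps to 0 = A, wrapping around the antimeridian.
The latitude characters are unchanged.

AI09ad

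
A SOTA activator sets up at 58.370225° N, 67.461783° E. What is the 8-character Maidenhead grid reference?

MO38ri58

Shift to the Maidenhead origin (180°W, 90°S): lon 247.46178, lat 148.37023.
Field: lon ⌊247.46178/20⌋ = 12 → M; lat ⌊148.37023/10⌋ = 14 → O.
Square: lon ⌊7.46178/2⌋ = 3; lat ⌊8.37023/1⌋ = 8.
Subsquare: lon ⌊1.46178/0.0833333⌋ = 17 → r; lat ⌊0.37023/0.0416667⌋ = 8 → i.
Extended square: lon ⌊0.04512/0.00833333⌋ = 5; lat ⌊0.03689/0.00416667⌋ = 8.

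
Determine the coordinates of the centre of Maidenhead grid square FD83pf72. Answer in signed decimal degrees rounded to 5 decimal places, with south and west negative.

Field F=5, D=3: +5·20° lon, +3·10° lat → SW at lon -80°, lat -60°.
Square 8, 3: +8·2° lon, +3·1° lat → SW at lon -64°, lat -57°.
Subsquare p=15, f=5: +15·0.0833333° lon, +5·0.0416667° lat → SW at lon -62.75°, lat -56.7917°.
Extended square 7, 2: +7·0.00833333° lon, +2·0.00416667° lat → SW at lon -62.6917°, lat -56.7833°.
Cell spans 0.00833333° lon × 0.00416667° lat. Centre is SW corner plus half of each.
latitude -56.78125, longitude -62.68750.

-56.78125, -62.68750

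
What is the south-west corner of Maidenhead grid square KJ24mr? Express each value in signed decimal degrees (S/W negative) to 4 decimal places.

Field K=10, J=9: +10·20° lon, +9·10° lat → SW at lon 20°, lat 0°.
Square 2, 4: +2·2° lon, +4·1° lat → SW at lon 24°, lat 4°.
Subsquare m=12, r=17: +12·0.0833333° lon, +17·0.0416667° lat → SW at lon 25°, lat 4.70833°.
latitude 4.7083, longitude 25.0000.

4.7083, 25.0000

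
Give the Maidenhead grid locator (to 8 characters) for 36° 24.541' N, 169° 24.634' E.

Shift to the Maidenhead origin (180°W, 90°S): lon 349.41057, lat 126.40902.
Field: lon ⌊349.41057/20⌋ = 17 → R; lat ⌊126.40902/10⌋ = 12 → M.
Square: lon ⌊9.41057/2⌋ = 4; lat ⌊6.40902/1⌋ = 6.
Subsquare: lon ⌊1.41057/0.0833333⌋ = 16 → q; lat ⌊0.40902/0.0416667⌋ = 9 → j.
Extended square: lon ⌊0.07723/0.00833333⌋ = 9; lat ⌊0.03402/0.00416667⌋ = 8.

RM46qj98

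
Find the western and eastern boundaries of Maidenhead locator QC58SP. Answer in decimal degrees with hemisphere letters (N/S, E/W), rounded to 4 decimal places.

151.5000° E, 151.5833° E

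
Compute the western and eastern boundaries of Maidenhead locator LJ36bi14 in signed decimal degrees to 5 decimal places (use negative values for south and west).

46.09167, 46.10000

Field L=11, J=9: +11·20° lon, +9·10° lat → SW at lon 40°, lat 0°.
Square 3, 6: +3·2° lon, +6·1° lat → SW at lon 46°, lat 6°.
Subsquare b=1, i=8: +1·0.0833333° lon, +8·0.0416667° lat → SW at lon 46.0833°, lat 6.33333°.
Extended square 1, 4: +1·0.00833333° lon, +4·0.00416667° lat → SW at lon 46.0917°, lat 6.35°.
Cell spans 0.00833333° lon × 0.00416667° lat.
west 46.09167, east 46.10000.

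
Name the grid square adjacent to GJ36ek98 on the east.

Longitude extended square 9; +1 → 10, wraps to 0, carry into subsquare.
Longitude subsquare e = 4; +1 → 5 = f.
The latitude characters are unchanged.

GJ36fk08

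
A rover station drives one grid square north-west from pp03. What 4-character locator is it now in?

Longitude square 0; −1 → -1, wraps to 9, carry into field.
Longitude field P = 15; −1 → 14 = O.
Latitude square 3; +1 → 4.

OP94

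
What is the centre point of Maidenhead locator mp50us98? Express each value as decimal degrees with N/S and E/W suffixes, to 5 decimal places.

Field M=12, P=15: +12·20° lon, +15·10° lat → SW at lon 60°, lat 60°.
Square 5, 0: +5·2° lon, +0·1° lat → SW at lon 70°, lat 60°.
Subsquare u=20, s=18: +20·0.0833333° lon, +18·0.0416667° lat → SW at lon 71.6667°, lat 60.75°.
Extended square 9, 8: +9·0.00833333° lon, +8·0.00416667° lat → SW at lon 71.7417°, lat 60.7833°.
Cell spans 0.00833333° lon × 0.00416667° lat. Centre is SW corner plus half of each.
latitude 60.78542° N, longitude 71.74583° E.

60.78542° N, 71.74583° E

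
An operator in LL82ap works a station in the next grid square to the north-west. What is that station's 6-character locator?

Longitude subsquare a = 0; −1 → -1, wraps to 23 = x, carry into square.
Longitude square 8; −1 → 7.
Latitude subsquare p = 15; +1 → 16 = q.

LL72xq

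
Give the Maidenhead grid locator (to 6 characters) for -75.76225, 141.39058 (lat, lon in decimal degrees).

QB04qf

Shift to the Maidenhead origin (180°W, 90°S): lon 321.3906, lat 14.2378.
Field: 321.3906/20 → 16 → Q, 14.2378/10 → 1 → B; chars QB.
Square: 1.3906/2 → 0, 4.2378/1 → 4; chars 04.
Subsquare: 1.3906/0.0833333 → 16 → q, 0.2378/0.0416667 → 5 → f; chars qf.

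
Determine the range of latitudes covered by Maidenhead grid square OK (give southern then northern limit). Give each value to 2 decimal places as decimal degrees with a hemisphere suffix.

Field O=14, K=10: +14·20° lon, +10·10° lat → SW at lon 100°, lat 10°.
Cell spans 20° lon × 10° lat.
south 10.00° N, north 20.00° N.

10.00° N, 20.00° N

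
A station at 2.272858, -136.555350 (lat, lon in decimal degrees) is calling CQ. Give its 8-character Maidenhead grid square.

Add 180° to longitude and 90° to latitude: 43.44465, 92.27286.
Field: lon ⌊43.44465/20⌋ = 2 → C; lat ⌊92.27286/10⌋ = 9 → J.
Square: lon ⌊3.44465/2⌋ = 1; lat ⌊2.27286/1⌋ = 2.
Subsquare: lon ⌊1.44465/0.0833333⌋ = 17 → r; lat ⌊0.27286/0.0416667⌋ = 6 → g.
Extended square: lon ⌊0.02798/0.00833333⌋ = 3; lat ⌊0.02286/0.00416667⌋ = 5.

CJ12rg35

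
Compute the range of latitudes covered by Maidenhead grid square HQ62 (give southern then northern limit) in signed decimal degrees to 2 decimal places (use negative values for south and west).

72.00, 73.00

Field H=7, Q=16: +7·20° lon, +16·10° lat → SW at lon -40°, lat 70°.
Square 6, 2: +6·2° lon, +2·1° lat → SW at lon -28°, lat 72°.
Cell spans 2° lon × 1° lat.
south 72.00, north 73.00.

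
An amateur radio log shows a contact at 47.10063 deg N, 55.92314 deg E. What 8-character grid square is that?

LN77xc04

Add 180° to longitude and 90° to latitude: 235.92314, 137.10063.
Field: 235.92314/20 → 11 → L, 137.10063/10 → 13 → N; chars LN.
Square: 15.92314/2 → 7, 7.10063/1 → 7; chars 77.
Subsquare: 1.92314/0.0833333 → 23 → x, 0.10063/0.0416667 → 2 → c; chars xc.
Extended square: 0.00647/0.00833333 → 0, 0.01730/0.00416667 → 4; chars 04.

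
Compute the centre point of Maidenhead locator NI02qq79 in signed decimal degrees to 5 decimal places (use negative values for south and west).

-7.29375, 81.39583

Field N=13, I=8: +13·20° lon, +8·10° lat → SW at lon 80°, lat -10°.
Square 0, 2: +0·2° lon, +2·1° lat → SW at lon 80°, lat -8°.
Subsquare q=16, q=16: +16·0.0833333° lon, +16·0.0416667° lat → SW at lon 81.3333°, lat -7.33333°.
Extended square 7, 9: +7·0.00833333° lon, +9·0.00416667° lat → SW at lon 81.3917°, lat -7.29583°.
Cell spans 0.00833333° lon × 0.00416667° lat. Centre is SW corner plus half of each.
latitude -7.29375, longitude 81.39583.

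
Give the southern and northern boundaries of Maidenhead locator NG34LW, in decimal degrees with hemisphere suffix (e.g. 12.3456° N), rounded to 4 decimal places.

25.0833° S, 25.0417° S

Field N=13, G=6: +13·20° lon, +6·10° lat → SW at lon 80°, lat -30°.
Square 3, 4: +3·2° lon, +4·1° lat → SW at lon 86°, lat -26°.
Subsquare l=11, w=22: +11·0.0833333° lon, +22·0.0416667° lat → SW at lon 86.9167°, lat -25.0833°.
Cell spans 0.0833333° lon × 0.0416667° lat.
south 25.0833° S, north 25.0417° S.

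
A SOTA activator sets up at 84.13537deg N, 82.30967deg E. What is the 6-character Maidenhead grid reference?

Add 180° to longitude and 90° to latitude: 262.3097, 174.1354.
Field (20°×10°, letters A–R): 262.3097/20 → 13 → N, 174.1354/10 → 17 → R; chars NR.
Square (2°×1°, digits 0–9): 2.3097/2 → 1, 4.1354/1 → 4; chars 14.
Subsquare (5′×2.5′, letters a–x): 0.3097/0.0833333 → 3 → d, 0.1354/0.0416667 → 3 → d; chars dd.

NR14dd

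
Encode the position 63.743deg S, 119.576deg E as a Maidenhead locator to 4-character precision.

Add 180° to longitude and 90° to latitude: 299.58, 26.26.
Field: lon ⌊299.58/20⌋ = 14 → O; lat ⌊26.26/10⌋ = 2 → C.
Square: lon ⌊19.58/2⌋ = 9; lat ⌊6.26/1⌋ = 6.

OC96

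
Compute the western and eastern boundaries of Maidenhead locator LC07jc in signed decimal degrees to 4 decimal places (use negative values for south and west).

40.7500, 40.8333

Field L=11, C=2: +11·20° lon, +2·10° lat → SW at lon 40°, lat -70°.
Square 0, 7: +0·2° lon, +7·1° lat → SW at lon 40°, lat -63°.
Subsquare j=9, c=2: +9·0.0833333° lon, +2·0.0416667° lat → SW at lon 40.75°, lat -62.9167°.
Cell spans 0.0833333° lon × 0.0416667° lat.
west 40.7500, east 40.8333.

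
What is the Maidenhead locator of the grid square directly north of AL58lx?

AL59la

Latitude subsquare x = 23; +1 → 24, wraps to 0 = a, carry into square.
Latitude square 8; +1 → 9.
The longitude characters are unchanged.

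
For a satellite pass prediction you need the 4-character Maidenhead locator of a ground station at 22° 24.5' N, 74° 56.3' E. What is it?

Offset from 180°W / 90°S: lon 254.94°, lat 112.41°.
Field: lon ⌊254.94/20⌋ = 12 → M; lat ⌊112.41/10⌋ = 11 → L.
Square: lon ⌊14.94/2⌋ = 7; lat ⌊2.41/1⌋ = 2.

ML72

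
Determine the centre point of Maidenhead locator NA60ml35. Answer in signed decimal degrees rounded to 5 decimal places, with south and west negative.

-89.51875, 93.02917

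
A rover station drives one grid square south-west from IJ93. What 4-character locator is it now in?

Longitude square 9; −1 → 8.
Latitude square 3; −1 → 2.

IJ82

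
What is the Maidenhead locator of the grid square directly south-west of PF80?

PE79

Longitude square 8; −1 → 7.
Latitude square 0; −1 → -1, wraps to 9, carry into field.
Latitude field F = 5; −1 → 4 = E.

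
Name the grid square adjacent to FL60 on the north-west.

Longitude square 6; −1 → 5.
Latitude square 0; +1 → 1.

FL51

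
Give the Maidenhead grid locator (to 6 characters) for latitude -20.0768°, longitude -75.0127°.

FG29lw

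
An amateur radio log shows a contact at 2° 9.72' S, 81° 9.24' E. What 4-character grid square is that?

Add 180° to longitude and 90° to latitude: 261.15, 87.84.
Field (20°×10°, letters A–R): lon ⌊261.15/20⌋ = 13 → N; lat ⌊87.84/10⌋ = 8 → I.
Square (2°×1°, digits 0–9): lon ⌊1.15/2⌋ = 0; lat ⌊7.84/1⌋ = 7.

NI07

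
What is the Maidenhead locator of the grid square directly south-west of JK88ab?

Longitude subsquare a = 0; −1 → -1, wraps to 23 = x, carry into square.
Longitude square 8; −1 → 7.
Latitude subsquare b = 1; −1 → 0 = a.

JK78xa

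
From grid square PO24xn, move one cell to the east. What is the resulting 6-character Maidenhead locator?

Longitude subsquare x = 23; +1 → 24, wraps to 0 = a, carry into square.
Longitude square 2; +1 → 3.
The latitude characters are unchanged.

PO34an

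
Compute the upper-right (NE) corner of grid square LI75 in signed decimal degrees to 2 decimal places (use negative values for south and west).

-4.00, 56.00

Field L=11, I=8: +11·20° lon, +8·10° lat → SW at lon 40°, lat -10°.
Square 7, 5: +7·2° lon, +5·1° lat → SW at lon 54°, lat -5°.
Cell spans 2° lon × 1° lat. NE corner is SW corner plus one full cell.
latitude -4.00, longitude 56.00.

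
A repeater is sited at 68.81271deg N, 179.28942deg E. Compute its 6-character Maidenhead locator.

RP98pt

Shift to the Maidenhead origin (180°W, 90°S): lon 359.2894, lat 158.8127.
Field (20°×10°, letters A–R): 359.2894/20 → 17 → R, 158.8127/10 → 15 → P; chars RP.
Square (2°×1°, digits 0–9): 19.2894/2 → 9, 8.8127/1 → 8; chars 98.
Subsquare (5′×2.5′, letters a–x): 1.2894/0.0833333 → 15 → p, 0.8127/0.0416667 → 19 → t; chars pt.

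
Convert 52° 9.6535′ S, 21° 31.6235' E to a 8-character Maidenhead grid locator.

KD07su31

Add 180° to longitude and 90° to latitude: 201.52706, 37.83911.
Field: lon ⌊201.52706/20⌋ = 10 → K; lat ⌊37.83911/10⌋ = 3 → D.
Square: lon ⌊1.52706/2⌋ = 0; lat ⌊7.83911/1⌋ = 7.
Subsquare: lon ⌊1.52706/0.0833333⌋ = 18 → s; lat ⌊0.83911/0.0416667⌋ = 20 → u.
Extended square: lon ⌊0.02706/0.00833333⌋ = 3; lat ⌊0.00578/0.00416667⌋ = 1.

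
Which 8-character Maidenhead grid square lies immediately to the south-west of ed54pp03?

Longitude extended square 0; −1 → -1, wraps to 9, carry into subsquare.
Longitude subsquare p = 15; −1 → 14 = o.
Latitude extended square 3; −1 → 2.

ED54op92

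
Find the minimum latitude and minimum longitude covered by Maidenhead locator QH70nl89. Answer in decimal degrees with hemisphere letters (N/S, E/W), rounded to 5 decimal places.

Field Q=16, H=7: +16·20° lon, +7·10° lat → SW at lon 140°, lat -20°.
Square 7, 0: +7·2° lon, +0·1° lat → SW at lon 154°, lat -20°.
Subsquare n=13, l=11: +13·0.0833333° lon, +11·0.0416667° lat → SW at lon 155.083°, lat -19.5417°.
Extended square 8, 9: +8·0.00833333° lon, +9·0.00416667° lat → SW at lon 155.15°, lat -19.5042°.
latitude 19.50417° S, longitude 155.15000° E.

19.50417° S, 155.15000° E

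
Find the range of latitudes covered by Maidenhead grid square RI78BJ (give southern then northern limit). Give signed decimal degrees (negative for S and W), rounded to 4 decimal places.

Field R=17, I=8: +17·20° lon, +8·10° lat → SW at lon 160°, lat -10°.
Square 7, 8: +7·2° lon, +8·1° lat → SW at lon 174°, lat -2°.
Subsquare b=1, j=9: +1·0.0833333° lon, +9·0.0416667° lat → SW at lon 174.083°, lat -1.625°.
Cell spans 0.0833333° lon × 0.0416667° lat.
south -1.6250, north -1.5833.

-1.6250, -1.5833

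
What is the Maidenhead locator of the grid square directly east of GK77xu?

Longitude subsquare x = 23; +1 → 24, wraps to 0 = a, carry into square.
Longitude square 7; +1 → 8.
The latitude characters are unchanged.

GK87au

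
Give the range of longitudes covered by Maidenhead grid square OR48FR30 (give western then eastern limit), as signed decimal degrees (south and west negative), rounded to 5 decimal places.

108.44167, 108.45000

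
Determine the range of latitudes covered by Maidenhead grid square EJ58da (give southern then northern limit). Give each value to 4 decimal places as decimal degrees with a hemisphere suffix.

Field E=4, J=9: +4·20° lon, +9·10° lat → SW at lon -100°, lat 0°.
Square 5, 8: +5·2° lon, +8·1° lat → SW at lon -90°, lat 8°.
Subsquare d=3, a=0: +3·0.0833333° lon, +0·0.0416667° lat → SW at lon -89.75°, lat 8°.
Cell spans 0.0833333° lon × 0.0416667° lat.
south 8.0000° N, north 8.0417° N.

8.0000° N, 8.0417° N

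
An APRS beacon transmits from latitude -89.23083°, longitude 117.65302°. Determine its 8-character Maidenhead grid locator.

OA80ts84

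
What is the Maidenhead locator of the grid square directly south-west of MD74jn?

MD74im

Longitude subsquare j = 9; −1 → 8 = i.
Latitude subsquare n = 13; −1 → 12 = m.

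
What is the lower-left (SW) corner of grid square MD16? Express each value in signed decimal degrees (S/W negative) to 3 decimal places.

-54.000, 62.000

Field M=12, D=3: +12·20° lon, +3·10° lat → SW at lon 60°, lat -60°.
Square 1, 6: +1·2° lon, +6·1° lat → SW at lon 62°, lat -54°.
latitude -54.000, longitude 62.000.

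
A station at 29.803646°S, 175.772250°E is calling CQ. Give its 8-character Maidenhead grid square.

Shift to the Maidenhead origin (180°W, 90°S): lon 355.77225, lat 60.19635.
Field: 355.77225/20 → 17 → R, 60.19635/10 → 6 → G; chars RG.
Square: 15.77225/2 → 7, 0.19635/1 → 0; chars 70.
Subsquare: 1.77225/0.0833333 → 21 → v, 0.19635/0.0416667 → 4 → e; chars ve.
Extended square: 0.02225/0.00833333 → 2, 0.02969/0.00416667 → 7; chars 27.

RG70ve27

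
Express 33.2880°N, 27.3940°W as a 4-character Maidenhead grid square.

Shift to the Maidenhead origin (180°W, 90°S): lon 152.61, lat 123.29.
Field: 152.61/20 → 7 → H, 123.29/10 → 12 → M; chars HM.
Square: 12.61/2 → 6, 3.29/1 → 3; chars 63.

HM63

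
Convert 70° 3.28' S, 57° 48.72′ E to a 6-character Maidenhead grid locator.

Add 180° to longitude and 90° to latitude: 237.8120, 19.9453.
Field: 237.8120/20 → 11 → L, 19.9453/10 → 1 → B; chars LB.
Square: 17.8120/2 → 8, 9.9453/1 → 9; chars 89.
Subsquare: 1.8120/0.0833333 → 21 → v, 0.9453/0.0416667 → 22 → w; chars vw.

LB89vw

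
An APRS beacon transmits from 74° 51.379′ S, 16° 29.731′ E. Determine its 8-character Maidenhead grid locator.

JB85fd94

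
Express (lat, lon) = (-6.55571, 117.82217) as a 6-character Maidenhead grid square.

OI83vk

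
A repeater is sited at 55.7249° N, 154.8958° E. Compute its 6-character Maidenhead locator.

QO75kr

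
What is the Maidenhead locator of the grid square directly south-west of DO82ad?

DO72xc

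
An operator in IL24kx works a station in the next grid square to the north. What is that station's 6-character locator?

IL25ka

Latitude subsquare x = 23; +1 → 24, wraps to 0 = a, carry into square.
Latitude square 4; +1 → 5.
The longitude characters are unchanged.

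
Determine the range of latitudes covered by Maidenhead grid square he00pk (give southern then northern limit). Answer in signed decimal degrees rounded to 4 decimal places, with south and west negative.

-49.5833, -49.5417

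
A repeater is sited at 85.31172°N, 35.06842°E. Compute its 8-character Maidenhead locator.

KR75mh84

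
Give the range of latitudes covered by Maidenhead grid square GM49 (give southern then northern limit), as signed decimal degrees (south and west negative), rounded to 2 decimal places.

39.00, 40.00

Field G=6, M=12: +6·20° lon, +12·10° lat → SW at lon -60°, lat 30°.
Square 4, 9: +4·2° lon, +9·1° lat → SW at lon -52°, lat 39°.
Cell spans 2° lon × 1° lat.
south 39.00, north 40.00.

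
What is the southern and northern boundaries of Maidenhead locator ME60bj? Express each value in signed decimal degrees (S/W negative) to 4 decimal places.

Field M=12, E=4: +12·20° lon, +4·10° lat → SW at lon 60°, lat -50°.
Square 6, 0: +6·2° lon, +0·1° lat → SW at lon 72°, lat -50°.
Subsquare b=1, j=9: +1·0.0833333° lon, +9·0.0416667° lat → SW at lon 72.0833°, lat -49.625°.
Cell spans 0.0833333° lon × 0.0416667° lat.
south -49.6250, north -49.5833.

-49.6250, -49.5833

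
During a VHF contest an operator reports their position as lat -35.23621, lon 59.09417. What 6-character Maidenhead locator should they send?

LF94ns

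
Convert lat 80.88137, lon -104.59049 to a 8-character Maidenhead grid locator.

Shift to the Maidenhead origin (180°W, 90°S): lon 75.40951, lat 170.88137.
Field: lon ⌊75.40951/20⌋ = 3 → D; lat ⌊170.88137/10⌋ = 17 → R.
Square: lon ⌊15.40951/2⌋ = 7; lat ⌊0.88137/1⌋ = 0.
Subsquare: lon ⌊1.40951/0.0833333⌋ = 16 → q; lat ⌊0.88137/0.0416667⌋ = 21 → v.
Extended square: lon ⌊0.07618/0.00833333⌋ = 9; lat ⌊0.00637/0.00416667⌋ = 1.

DR70qv91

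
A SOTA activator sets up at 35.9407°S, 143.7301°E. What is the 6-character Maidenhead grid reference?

Add 180° to longitude and 90° to latitude: 323.7301, 54.0593.
Field: 323.7301/20 → 16 → Q, 54.0593/10 → 5 → F; chars QF.
Square: 3.7301/2 → 1, 4.0593/1 → 4; chars 14.
Subsquare: 1.7301/0.0833333 → 20 → u, 0.0593/0.0416667 → 1 → b; chars ub.

QF14ub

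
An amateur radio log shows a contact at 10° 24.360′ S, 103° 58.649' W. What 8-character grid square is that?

DH89ao22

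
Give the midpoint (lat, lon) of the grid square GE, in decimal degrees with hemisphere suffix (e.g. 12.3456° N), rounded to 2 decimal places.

45.00° S, 50.00° W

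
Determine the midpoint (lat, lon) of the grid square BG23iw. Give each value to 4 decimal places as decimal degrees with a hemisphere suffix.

26.0625° S, 155.2917° W

Field B=1, G=6: +1·20° lon, +6·10° lat → SW at lon -160°, lat -30°.
Square 2, 3: +2·2° lon, +3·1° lat → SW at lon -156°, lat -27°.
Subsquare i=8, w=22: +8·0.0833333° lon, +22·0.0416667° lat → SW at lon -155.333°, lat -26.0833°.
Cell spans 0.0833333° lon × 0.0416667° lat. Centre is SW corner plus half of each.
latitude 26.0625° S, longitude 155.2917° W.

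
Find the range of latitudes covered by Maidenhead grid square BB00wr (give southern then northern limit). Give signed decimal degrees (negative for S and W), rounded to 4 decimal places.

Field B=1, B=1: +1·20° lon, +1·10° lat → SW at lon -160°, lat -80°.
Square 0, 0: +0·2° lon, +0·1° lat → SW at lon -160°, lat -80°.
Subsquare w=22, r=17: +22·0.0833333° lon, +17·0.0416667° lat → SW at lon -158.167°, lat -79.2917°.
Cell spans 0.0833333° lon × 0.0416667° lat.
south -79.2917, north -79.2500.

-79.2917, -79.2500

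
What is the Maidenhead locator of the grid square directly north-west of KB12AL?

Longitude subsquare a = 0; −1 → -1, wraps to 23 = x, carry into square.
Longitude square 1; −1 → 0.
Latitude subsquare l = 11; +1 → 12 = m.

KB02xm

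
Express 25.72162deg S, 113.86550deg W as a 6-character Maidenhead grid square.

Add 180° to longitude and 90° to latitude: 66.1345, 64.2784.
Field: 66.1345/20 → 3 → D, 64.2784/10 → 6 → G; chars DG.
Square: 6.1345/2 → 3, 4.2784/1 → 4; chars 34.
Subsquare: 0.1345/0.0833333 → 1 → b, 0.2784/0.0416667 → 6 → g; chars bg.

DG34bg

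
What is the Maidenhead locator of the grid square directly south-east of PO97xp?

Longitude subsquare x = 23; +1 → 24, wraps to 0 = a, carry into square.
Longitude square 9; +1 → 10, wraps to 0, carry into field.
Longitude field P = 15; +1 → 16 = Q.
Latitude subsquare p = 15; −1 → 14 = o.

QO07ao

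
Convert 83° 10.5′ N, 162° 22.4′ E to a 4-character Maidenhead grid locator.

Add 180° to longitude and 90° to latitude: 342.37, 173.18.
Field: lon ⌊342.37/20⌋ = 17 → R; lat ⌊173.18/10⌋ = 17 → R.
Square: lon ⌊2.37/2⌋ = 1; lat ⌊3.18/1⌋ = 3.

RR13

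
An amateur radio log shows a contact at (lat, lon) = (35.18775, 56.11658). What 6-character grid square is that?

Shift to the Maidenhead origin (180°W, 90°S): lon 236.1166, lat 125.1877.
Field (20°×10°, letters A–R): 236.1166/20 → 11 → L, 125.1877/10 → 12 → M; chars LM.
Square (2°×1°, digits 0–9): 16.1166/2 → 8, 5.1877/1 → 5; chars 85.
Subsquare (5′×2.5′, letters a–x): 0.1166/0.0833333 → 1 → b, 0.1877/0.0416667 → 4 → e; chars be.

LM85be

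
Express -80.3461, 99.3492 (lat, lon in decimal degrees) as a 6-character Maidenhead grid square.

NA99qp

Shift to the Maidenhead origin (180°W, 90°S): lon 279.3492, lat 9.6539.
Field (20°×10°, letters A–R): 279.3492/20 → 13 → N, 9.6539/10 → 0 → A; chars NA.
Square (2°×1°, digits 0–9): 19.3492/2 → 9, 9.6539/1 → 9; chars 99.
Subsquare (5′×2.5′, letters a–x): 1.3492/0.0833333 → 16 → q, 0.6539/0.0416667 → 15 → p; chars qp.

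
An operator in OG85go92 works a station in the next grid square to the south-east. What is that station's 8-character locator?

OG85ho01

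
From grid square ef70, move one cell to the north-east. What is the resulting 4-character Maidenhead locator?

EF81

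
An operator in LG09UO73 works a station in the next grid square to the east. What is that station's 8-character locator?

LG09uo83

Longitude extended square 7; +1 → 8.
The latitude characters are unchanged.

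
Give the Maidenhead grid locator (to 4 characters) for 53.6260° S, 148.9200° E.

QD46

Shift to the Maidenhead origin (180°W, 90°S): lon 328.92, lat 36.37.
Field (20°×10°, letters A–R): 328.92/20 → 16 → Q, 36.37/10 → 3 → D; chars QD.
Square (2°×1°, digits 0–9): 8.92/2 → 4, 6.37/1 → 6; chars 46.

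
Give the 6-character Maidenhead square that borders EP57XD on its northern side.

EP57xe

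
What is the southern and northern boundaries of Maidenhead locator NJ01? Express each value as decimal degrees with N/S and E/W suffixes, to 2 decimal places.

1.00° N, 2.00° N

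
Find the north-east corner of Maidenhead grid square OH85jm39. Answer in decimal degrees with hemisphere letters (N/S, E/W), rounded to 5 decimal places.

14.45833° S, 116.78333° E

Field O=14, H=7: +14·20° lon, +7·10° lat → SW at lon 100°, lat -20°.
Square 8, 5: +8·2° lon, +5·1° lat → SW at lon 116°, lat -15°.
Subsquare j=9, m=12: +9·0.0833333° lon, +12·0.0416667° lat → SW at lon 116.75°, lat -14.5°.
Extended square 3, 9: +3·0.00833333° lon, +9·0.00416667° lat → SW at lon 116.775°, lat -14.4625°.
Cell spans 0.00833333° lon × 0.00416667° lat. NE corner is SW corner plus one full cell.
latitude 14.45833° S, longitude 116.78333° E.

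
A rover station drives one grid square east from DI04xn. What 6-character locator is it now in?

DI14an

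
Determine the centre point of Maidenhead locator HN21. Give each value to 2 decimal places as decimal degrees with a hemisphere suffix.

Field H=7, N=13: +7·20° lon, +13·10° lat → SW at lon -40°, lat 40°.
Square 2, 1: +2·2° lon, +1·1° lat → SW at lon -36°, lat 41°.
Cell spans 2° lon × 1° lat. Centre is SW corner plus half of each.
latitude 41.50° N, longitude 35.00° W.

41.50° N, 35.00° W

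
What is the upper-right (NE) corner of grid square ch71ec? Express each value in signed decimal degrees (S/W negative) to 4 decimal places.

Field C=2, H=7: +2·20° lon, +7·10° lat → SW at lon -140°, lat -20°.
Square 7, 1: +7·2° lon, +1·1° lat → SW at lon -126°, lat -19°.
Subsquare e=4, c=2: +4·0.0833333° lon, +2·0.0416667° lat → SW at lon -125.667°, lat -18.9167°.
Cell spans 0.0833333° lon × 0.0416667° lat. NE corner is SW corner plus one full cell.
latitude -18.8750, longitude -125.5833.

-18.8750, -125.5833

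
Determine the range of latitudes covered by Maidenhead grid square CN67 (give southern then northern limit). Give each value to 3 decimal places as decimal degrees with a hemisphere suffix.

47.000° N, 48.000° N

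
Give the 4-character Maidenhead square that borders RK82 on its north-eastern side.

RK93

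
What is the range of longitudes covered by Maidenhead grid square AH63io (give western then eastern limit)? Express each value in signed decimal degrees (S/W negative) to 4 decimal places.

-167.3333, -167.2500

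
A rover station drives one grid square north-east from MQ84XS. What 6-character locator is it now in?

Longitude subsquare x = 23; +1 → 24, wraps to 0 = a, carry into square.
Longitude square 8; +1 → 9.
Latitude subsquare s = 18; +1 → 19 = t.

MQ94at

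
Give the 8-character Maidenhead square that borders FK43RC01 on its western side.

FK43qc91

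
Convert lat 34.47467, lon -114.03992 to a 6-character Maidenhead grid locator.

DM24xl

Shift to the Maidenhead origin (180°W, 90°S): lon 65.9601, lat 124.4747.
Field: lon ⌊65.9601/20⌋ = 3 → D; lat ⌊124.4747/10⌋ = 12 → M.
Square: lon ⌊5.9601/2⌋ = 2; lat ⌊4.4747/1⌋ = 4.
Subsquare: lon ⌊1.9601/0.0833333⌋ = 23 → x; lat ⌊0.4747/0.0416667⌋ = 11 → l.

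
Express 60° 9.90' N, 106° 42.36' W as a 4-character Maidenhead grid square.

Add 180° to longitude and 90° to latitude: 73.29, 150.16.
Field (20°×10°, letters A–R): lon ⌊73.29/20⌋ = 3 → D; lat ⌊150.16/10⌋ = 15 → P.
Square (2°×1°, digits 0–9): lon ⌊13.29/2⌋ = 6; lat ⌊0.16/1⌋ = 0.

DP60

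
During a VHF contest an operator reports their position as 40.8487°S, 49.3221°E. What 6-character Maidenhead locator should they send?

Add 180° to longitude and 90° to latitude: 229.3221, 49.1513.
Field (20°×10°, letters A–R): lon ⌊229.3221/20⌋ = 11 → L; lat ⌊49.1513/10⌋ = 4 → E.
Square (2°×1°, digits 0–9): lon ⌊9.3221/2⌋ = 4; lat ⌊9.1513/1⌋ = 9.
Subsquare (5′×2.5′, letters a–x): lon ⌊1.3221/0.0833333⌋ = 15 → p; lat ⌊0.1513/0.0416667⌋ = 3 → d.

LE49pd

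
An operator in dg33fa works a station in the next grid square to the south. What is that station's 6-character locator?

DG32fx

Latitude subsquare a = 0; −1 → -1, wraps to 23 = x, carry into square.
Latitude square 3; −1 → 2.
The longitude characters are unchanged.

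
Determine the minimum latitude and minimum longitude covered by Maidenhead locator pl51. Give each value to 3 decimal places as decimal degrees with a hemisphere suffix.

21.000° N, 130.000° E

Field P=15, L=11: +15·20° lon, +11·10° lat → SW at lon 120°, lat 20°.
Square 5, 1: +5·2° lon, +1·1° lat → SW at lon 130°, lat 21°.
latitude 21.000° N, longitude 130.000° E.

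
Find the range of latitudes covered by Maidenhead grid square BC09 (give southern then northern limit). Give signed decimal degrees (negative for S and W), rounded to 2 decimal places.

-61.00, -60.00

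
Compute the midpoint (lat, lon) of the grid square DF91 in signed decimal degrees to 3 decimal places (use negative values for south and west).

-38.500, -101.000

Field D=3, F=5: +3·20° lon, +5·10° lat → SW at lon -120°, lat -40°.
Square 9, 1: +9·2° lon, +1·1° lat → SW at lon -102°, lat -39°.
Cell spans 2° lon × 1° lat. Centre is SW corner plus half of each.
latitude -38.500, longitude -101.000.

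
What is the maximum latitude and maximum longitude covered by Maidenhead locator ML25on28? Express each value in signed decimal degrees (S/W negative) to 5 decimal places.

Field M=12, L=11: +12·20° lon, +11·10° lat → SW at lon 60°, lat 20°.
Square 2, 5: +2·2° lon, +5·1° lat → SW at lon 64°, lat 25°.
Subsquare o=14, n=13: +14·0.0833333° lon, +13·0.0416667° lat → SW at lon 65.1667°, lat 25.5417°.
Extended square 2, 8: +2·0.00833333° lon, +8·0.00416667° lat → SW at lon 65.1833°, lat 25.575°.
Cell spans 0.00833333° lon × 0.00416667° lat. NE corner is SW corner plus one full cell.
latitude 25.57917, longitude 65.19167.

25.57917, 65.19167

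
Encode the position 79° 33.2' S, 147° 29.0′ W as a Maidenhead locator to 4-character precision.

BB60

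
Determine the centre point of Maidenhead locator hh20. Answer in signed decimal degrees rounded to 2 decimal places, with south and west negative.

Field H=7, H=7: +7·20° lon, +7·10° lat → SW at lon -40°, lat -20°.
Square 2, 0: +2·2° lon, +0·1° lat → SW at lon -36°, lat -20°.
Cell spans 2° lon × 1° lat. Centre is SW corner plus half of each.
latitude -19.50, longitude -35.00.

-19.50, -35.00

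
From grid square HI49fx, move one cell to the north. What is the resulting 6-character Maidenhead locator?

Latitude subsquare x = 23; +1 → 24, wraps to 0 = a, carry into square.
Latitude square 9; +1 → 10, wraps to 0, carry into field.
Latitude field I = 8; +1 → 9 = J.
The longitude characters are unchanged.

HJ40fa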